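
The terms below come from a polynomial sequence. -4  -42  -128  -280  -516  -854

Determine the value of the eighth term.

-1908

-38, -86, -152, -236, -338
-48, -66, -84, -102
-18, -18, -18
Constant third difference = -18, so extend:
-102 − 18 = -120;  -338 − 120 = -458;  -854 − 458 = -1312
-120 − 18 = -138;  -458 − 138 = -596;  -1312 − 596 = -1908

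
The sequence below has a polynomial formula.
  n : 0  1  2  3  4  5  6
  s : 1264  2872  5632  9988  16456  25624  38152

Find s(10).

137584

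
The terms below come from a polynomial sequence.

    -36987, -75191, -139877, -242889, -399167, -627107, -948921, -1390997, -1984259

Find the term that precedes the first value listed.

First differences: -38204  -64686  -103012  -156278  -227940  -321814  -442076  -593262
Second differences: -26482  -38326  -53266  -71662  -93874  -120262  -151186
Third differences: -11844  -14940  -18396  -22212  -26388  -30924
Fourth differences: -3096  -3456  -3816  -4176  -4536
Fifth differences: -360  -360  -360  -360
The fifth differences are constant at -360.
Work back: -3096 + 360 = -2736;  -11844 + 2736 = -9108;  -26482 + 9108 = -17374;  -38204 + 17374 = -20830;  -36987 + 20830 = -16157

-16157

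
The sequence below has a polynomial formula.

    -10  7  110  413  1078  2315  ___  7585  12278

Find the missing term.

4382

Using the first 6 terms:
D1: 17, 103, 303, 665, 1237
D2: 86, 200, 362, 572
D3: 114, 162, 210
D4: 48, 48
Constant fourth difference = 48.
Extend forward: 210 + 48 = 258;  572 + 258 = 830;  1237 + 830 = 2067;  2315 + 2067 = 4382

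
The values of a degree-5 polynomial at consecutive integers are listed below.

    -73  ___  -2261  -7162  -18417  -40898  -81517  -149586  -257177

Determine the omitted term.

Using the last 7 terms:
First differences: -4901, -11255, -22481, -40619, -68069, -107591
Second differences: -6354, -11226, -18138, -27450, -39522
Third differences: -4872, -6912, -9312, -12072
Fourth differences: -2040, -2400, -2760
Fifth differences: -360, -360
Constant fifth difference = -360.
Extend backward: -2040 + 360 = -1680;  -4872 + 1680 = -3192;  -6354 + 3192 = -3162;  -4901 + 3162 = -1739;  -2261 + 1739 = -522

-522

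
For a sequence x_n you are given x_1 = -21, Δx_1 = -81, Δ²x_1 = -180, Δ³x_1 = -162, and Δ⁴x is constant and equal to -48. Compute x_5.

-2121

Build the table forward from the leading diagonal:
Δ⁴: -48  -48  -48  -48  -48
Δ³: -162  -210  -258  -306  -354
Δ²: -180  -342  -552  -810  -1116
Δ: -81  -261  -603  -1155  -1965
x: -21  -102  -363  -966  -2121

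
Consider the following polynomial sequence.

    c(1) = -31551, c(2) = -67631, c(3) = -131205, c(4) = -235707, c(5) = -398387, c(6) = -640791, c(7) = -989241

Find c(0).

-12867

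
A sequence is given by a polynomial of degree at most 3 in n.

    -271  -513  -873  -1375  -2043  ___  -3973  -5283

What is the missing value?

Using the first 5 terms:
D1: -242, -360, -502, -668
D2: -118, -142, -166
D3: -24, -24
Constant third difference = -24.
Extend forward: -166 − 24 = -190;  -668 − 190 = -858;  -2043 − 858 = -2901

-2901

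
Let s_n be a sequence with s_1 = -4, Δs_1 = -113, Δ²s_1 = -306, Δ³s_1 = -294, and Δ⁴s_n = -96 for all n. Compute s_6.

-7049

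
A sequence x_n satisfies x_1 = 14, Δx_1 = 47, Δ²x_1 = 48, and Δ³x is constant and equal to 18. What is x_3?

156

Build the table forward from the leading diagonal:
Third differences: 18, 18, 18
Second differences: 48, 66, 84
First differences: 47, 95, 161
x: 14, 61, 156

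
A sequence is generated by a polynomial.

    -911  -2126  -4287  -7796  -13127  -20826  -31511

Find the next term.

-45872

D1: -1215, -2161, -3509, -5331, -7699, -10685
D2: -946, -1348, -1822, -2368, -2986
D3: -402, -474, -546, -618
D4: -72, -72, -72
Constant fourth difference = -72, so extend:
-618 − 72 = -690;  -2986 − 690 = -3676;  -10685 − 3676 = -14361;  -31511 − 14361 = -45872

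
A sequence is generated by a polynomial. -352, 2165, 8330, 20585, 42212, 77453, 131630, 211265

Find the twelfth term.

963545

D1: 2517, 6165, 12255, 21627, 35241, 54177, 79635
D2: 3648, 6090, 9372, 13614, 18936, 25458
D3: 2442, 3282, 4242, 5322, 6522
D4: 840, 960, 1080, 1200
D5: 120, 120, 120
The fifth differences are constant (120).
1200 + 120 = 1320;  6522 + 1320 = 7842;  25458 + 7842 = 33300;  79635 + 33300 = 112935;  211265 + 112935 = 324200
1320 + 120 = 1440;  7842 + 1440 = 9282;  33300 + 9282 = 42582;  112935 + 42582 = 155517;  324200 + 155517 = 479717
1440 + 120 = 1560;  9282 + 1560 = 10842;  42582 + 10842 = 53424;  155517 + 53424 = 208941;  479717 + 208941 = 688658
1560 + 120 = 1680;  10842 + 1680 = 12522;  53424 + 12522 = 65946;  208941 + 65946 = 274887;  688658 + 274887 = 963545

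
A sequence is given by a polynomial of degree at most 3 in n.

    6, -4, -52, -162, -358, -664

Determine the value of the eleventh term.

-4684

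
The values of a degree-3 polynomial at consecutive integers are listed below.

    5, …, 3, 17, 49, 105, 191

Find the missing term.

Using the last 5 terms:
D1: 14  32  56  86
D2: 18  24  30
D3: 6  6
Constant third difference = 6.
Extend backward: 18 − 6 = 12;  14 − 12 = 2;  3 − 2 = 1

1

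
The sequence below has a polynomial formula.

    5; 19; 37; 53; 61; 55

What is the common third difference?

-6

Δ: 14, 18, 16, 8, -6
Δ²: 4, -2, -8, -14
Δ³: -6, -6, -6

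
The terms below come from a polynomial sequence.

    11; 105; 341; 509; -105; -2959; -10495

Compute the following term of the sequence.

-26379

First differences: 94 , 236 , 168 , -614 , -2854 , -7536
Second differences: 142 , -68 , -782 , -2240 , -4682
Third differences: -210 , -714 , -1458 , -2442
Fourth differences: -504 , -744 , -984
Fifth differences: -240 , -240
Fifth differences constant at -240.
-984 − 240 = -1224;  -2442 − 1224 = -3666;  -4682 − 3666 = -8348;  -7536 − 8348 = -15884;  -10495 − 15884 = -26379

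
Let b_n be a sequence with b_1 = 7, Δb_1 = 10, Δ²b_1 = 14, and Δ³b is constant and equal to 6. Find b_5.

Build the table forward from the leading diagonal:
Δ³: 6  6  6  6  6
Δ²: 14  20  26  32  38
Δ: 10  24  44  70  102
b: 7  17  41  85  155

155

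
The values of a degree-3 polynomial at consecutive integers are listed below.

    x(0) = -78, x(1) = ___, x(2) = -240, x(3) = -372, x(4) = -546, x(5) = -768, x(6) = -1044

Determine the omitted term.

Using the last 5 terms:
Δ: -132, -174, -222, -276
Δ²: -42, -48, -54
Δ³: -6, -6
Constant third difference = -6.
Extend backward: -42 + 6 = -36;  -132 + 36 = -96;  -240 + 96 = -144

-144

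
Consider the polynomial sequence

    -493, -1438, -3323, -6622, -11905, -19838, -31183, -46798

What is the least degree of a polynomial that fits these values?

-945, -1885, -3299, -5283, -7933, -11345, -15615
-940, -1414, -1984, -2650, -3412, -4270
-474, -570, -666, -762, -858
-96, -96, -96, -96
The fourth differences are constant, so the polynomial has degree 4.

4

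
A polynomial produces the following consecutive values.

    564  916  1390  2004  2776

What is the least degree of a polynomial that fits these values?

Δ: 352, 474, 614, 772
Δ²: 122, 140, 158
Δ³: 18, 18
The third differences are constant, so the polynomial has degree 3.

3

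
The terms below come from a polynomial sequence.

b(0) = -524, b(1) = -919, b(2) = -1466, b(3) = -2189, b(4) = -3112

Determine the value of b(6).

-5654

First differences: -395 , -547 , -723 , -923
Second differences: -152 , -176 , -200
Third differences: -24 , -24
Third differences constant at -24.
-200 − 24 = -224;  -923 − 224 = -1147;  -3112 − 1147 = -4259
-224 − 24 = -248;  -1147 − 248 = -1395;  -4259 − 1395 = -5654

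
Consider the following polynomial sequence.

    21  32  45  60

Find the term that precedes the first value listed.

12

D1: 11, 13, 15
D2: 2, 2
The second differences are constant at 2.
Work back: 11 − 2 = 9;  21 − 9 = 12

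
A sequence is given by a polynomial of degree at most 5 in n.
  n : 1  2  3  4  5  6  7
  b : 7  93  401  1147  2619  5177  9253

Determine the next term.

86  308  746  1472  2558  4076
222  438  726  1086  1518
216  288  360  432
72  72  72
Fourth differences constant at 72.
432 + 72 = 504;  1518 + 504 = 2022;  4076 + 2022 = 6098;  9253 + 6098 = 15351

15351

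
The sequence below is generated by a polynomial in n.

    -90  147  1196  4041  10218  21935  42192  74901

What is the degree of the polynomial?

237, 1049, 2845, 6177, 11717, 20257, 32709
812, 1796, 3332, 5540, 8540, 12452
984, 1536, 2208, 3000, 3912
552, 672, 792, 912
120, 120, 120
The fifth differences are constant, so the polynomial has degree 5.

5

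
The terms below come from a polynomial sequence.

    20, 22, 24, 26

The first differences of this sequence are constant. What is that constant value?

D1: 2, 2, 2

2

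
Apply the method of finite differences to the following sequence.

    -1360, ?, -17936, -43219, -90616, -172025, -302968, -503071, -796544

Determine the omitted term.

-6013

Using the last 7 terms:
-25283  -47397  -81409  -130943  -200103  -293473
-22114  -34012  -49534  -69160  -93370
-11898  -15522  -19626  -24210
-3624  -4104  -4584
-480  -480
Constant fifth difference = -480.
Extend backward: -3624 + 480 = -3144;  -11898 + 3144 = -8754;  -22114 + 8754 = -13360;  -25283 + 13360 = -11923;  -17936 + 11923 = -6013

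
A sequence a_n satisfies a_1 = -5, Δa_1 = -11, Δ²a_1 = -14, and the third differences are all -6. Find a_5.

-157

Build the table forward from the leading diagonal:
D3: -6, -6, -6, -6, -6
D2: -14, -20, -26, -32, -38
D1: -11, -25, -45, -71, -103
a: -5, -16, -41, -86, -157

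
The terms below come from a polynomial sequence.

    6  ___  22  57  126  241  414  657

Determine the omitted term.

9

Using the last 6 terms:
35, 69, 115, 173, 243
34, 46, 58, 70
12, 12, 12
Constant third difference = 12.
Extend backward: 34 − 12 = 22;  35 − 22 = 13;  22 − 13 = 9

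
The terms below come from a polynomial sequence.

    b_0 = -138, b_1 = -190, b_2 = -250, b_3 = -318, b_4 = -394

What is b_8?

-778

-52  -60  -68  -76
-8  -8  -8
The second differences are constant (-8).
-76 − 8 = -84;  -394 − 84 = -478
-84 − 8 = -92;  -478 − 92 = -570
-92 − 8 = -100;  -570 − 100 = -670
-100 − 8 = -108;  -670 − 108 = -778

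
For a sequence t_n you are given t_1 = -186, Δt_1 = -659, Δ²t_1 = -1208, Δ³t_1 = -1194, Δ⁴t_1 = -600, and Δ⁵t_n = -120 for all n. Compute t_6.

-30621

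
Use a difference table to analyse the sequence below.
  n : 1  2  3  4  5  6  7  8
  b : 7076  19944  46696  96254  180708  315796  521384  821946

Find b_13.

D1: 12868 , 26752 , 49558 , 84454 , 135088 , 205588 , 300562
D2: 13884 , 22806 , 34896 , 50634 , 70500 , 94974
D3: 8922 , 12090 , 15738 , 19866 , 24474
D4: 3168 , 3648 , 4128 , 4608
D5: 480 , 480 , 480
Fifth differences constant at 480.
4608 + 480 = 5088;  24474 + 5088 = 29562;  94974 + 29562 = 124536;  300562 + 124536 = 425098;  821946 + 425098 = 1247044
5088 + 480 = 5568;  29562 + 5568 = 35130;  124536 + 35130 = 159666;  425098 + 159666 = 584764;  1247044 + 584764 = 1831808
5568 + 480 = 6048;  35130 + 6048 = 41178;  159666 + 41178 = 200844;  584764 + 200844 = 785608;  1831808 + 785608 = 2617416
6048 + 480 = 6528;  41178 + 6528 = 47706;  200844 + 47706 = 248550;  785608 + 248550 = 1034158;  2617416 + 1034158 = 3651574
6528 + 480 = 7008;  47706 + 7008 = 54714;  248550 + 54714 = 303264;  1034158 + 303264 = 1337422;  3651574 + 1337422 = 4988996

4988996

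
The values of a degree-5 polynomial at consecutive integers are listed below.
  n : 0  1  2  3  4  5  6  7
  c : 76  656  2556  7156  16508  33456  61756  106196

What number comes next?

Δ: 580, 1900, 4600, 9352, 16948, 28300, 44440
Δ²: 1320, 2700, 4752, 7596, 11352, 16140
Δ³: 1380, 2052, 2844, 3756, 4788
Δ⁴: 672, 792, 912, 1032
Δ⁵: 120, 120, 120
Constant fifth difference = 120, so extend:
1032 + 120 = 1152;  4788 + 1152 = 5940;  16140 + 5940 = 22080;  44440 + 22080 = 66520;  106196 + 66520 = 172716

172716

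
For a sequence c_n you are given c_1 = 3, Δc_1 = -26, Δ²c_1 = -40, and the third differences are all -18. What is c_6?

-707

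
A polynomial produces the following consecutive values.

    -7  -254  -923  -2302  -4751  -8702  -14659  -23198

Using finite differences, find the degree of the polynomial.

Δ: -247, -669, -1379, -2449, -3951, -5957, -8539
Δ²: -422, -710, -1070, -1502, -2006, -2582
Δ³: -288, -360, -432, -504, -576
Δ⁴: -72, -72, -72, -72
The fourth differences are constant, so the polynomial has degree 4.

4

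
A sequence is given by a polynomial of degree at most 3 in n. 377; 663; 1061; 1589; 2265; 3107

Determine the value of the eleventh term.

Δ: 286, 398, 528, 676, 842
Δ²: 112, 130, 148, 166
Δ³: 18, 18, 18
The third differences are constant (18).
166 + 18 = 184;  842 + 184 = 1026;  3107 + 1026 = 4133
184 + 18 = 202;  1026 + 202 = 1228;  4133 + 1228 = 5361
202 + 18 = 220;  1228 + 220 = 1448;  5361 + 1448 = 6809
220 + 18 = 238;  1448 + 238 = 1686;  6809 + 1686 = 8495
238 + 18 = 256;  1686 + 256 = 1942;  8495 + 1942 = 10437

10437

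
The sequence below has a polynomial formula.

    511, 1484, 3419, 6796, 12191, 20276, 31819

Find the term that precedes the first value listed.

973  1935  3377  5395  8085  11543
962  1442  2018  2690  3458
480  576  672  768
96  96  96
The fourth differences are constant at 96.
Work back: 480 − 96 = 384;  962 − 384 = 578;  973 − 578 = 395;  511 − 395 = 116

116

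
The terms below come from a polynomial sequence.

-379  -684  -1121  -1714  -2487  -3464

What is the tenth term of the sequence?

-9892

-305  -437  -593  -773  -977
-132  -156  -180  -204
-24  -24  -24
The third differences are constant (-24).
-204 − 24 = -228;  -977 − 228 = -1205;  -3464 − 1205 = -4669
-228 − 24 = -252;  -1205 − 252 = -1457;  -4669 − 1457 = -6126
-252 − 24 = -276;  -1457 − 276 = -1733;  -6126 − 1733 = -7859
-276 − 24 = -300;  -1733 − 300 = -2033;  -7859 − 2033 = -9892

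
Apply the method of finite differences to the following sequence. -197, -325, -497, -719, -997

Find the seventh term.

Δ: -128, -172, -222, -278
Δ²: -44, -50, -56
Δ³: -6, -6
The third differences are constant (-6).
-56 − 6 = -62;  -278 − 62 = -340;  -997 − 340 = -1337
-62 − 6 = -68;  -340 − 68 = -408;  -1337 − 408 = -1745

-1745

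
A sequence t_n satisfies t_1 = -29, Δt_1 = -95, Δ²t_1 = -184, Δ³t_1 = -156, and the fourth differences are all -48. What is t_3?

-403

Build the table forward from the leading diagonal:
Fourth differences: -48, -48, -48
Third differences: -156, -204, -252
Second differences: -184, -340, -544
First differences: -95, -279, -619
t: -29, -124, -403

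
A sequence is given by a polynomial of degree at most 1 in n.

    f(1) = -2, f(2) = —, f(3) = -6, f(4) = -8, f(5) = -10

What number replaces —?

-4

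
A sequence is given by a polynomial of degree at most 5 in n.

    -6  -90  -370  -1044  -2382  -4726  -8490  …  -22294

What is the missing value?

Using the first 7 terms:
-84  -280  -674  -1338  -2344  -3764
-196  -394  -664  -1006  -1420
-198  -270  -342  -414
-72  -72  -72
Constant fourth difference = -72.
Extend forward: -414 − 72 = -486;  -1420 − 486 = -1906;  -3764 − 1906 = -5670;  -8490 − 5670 = -14160

-14160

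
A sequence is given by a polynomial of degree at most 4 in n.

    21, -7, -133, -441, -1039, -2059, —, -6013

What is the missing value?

Using the first 6 terms:
-28  -126  -308  -598  -1020
-98  -182  -290  -422
-84  -108  -132
-24  -24
Constant fourth difference = -24.
Extend forward: -132 − 24 = -156;  -422 − 156 = -578;  -1020 − 578 = -1598;  -2059 − 1598 = -3657

-3657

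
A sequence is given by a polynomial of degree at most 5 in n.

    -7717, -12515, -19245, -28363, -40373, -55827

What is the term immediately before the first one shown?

-4443

Δ: -4798, -6730, -9118, -12010, -15454
Δ²: -1932, -2388, -2892, -3444
Δ³: -456, -504, -552
Δ⁴: -48, -48
The fourth differences are constant at -48.
Work back: -456 + 48 = -408;  -1932 + 408 = -1524;  -4798 + 1524 = -3274;  -7717 + 3274 = -4443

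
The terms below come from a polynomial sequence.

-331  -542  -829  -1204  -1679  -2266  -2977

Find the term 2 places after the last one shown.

-4819

First differences: -211 , -287 , -375 , -475 , -587 , -711
Second differences: -76 , -88 , -100 , -112 , -124
Third differences: -12 , -12 , -12 , -12
The third differences are constant (-12).
-124 − 12 = -136;  -711 − 136 = -847;  -2977 − 847 = -3824
-136 − 12 = -148;  -847 − 148 = -995;  -3824 − 995 = -4819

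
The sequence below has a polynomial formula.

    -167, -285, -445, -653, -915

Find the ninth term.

-2623

D1: -118, -160, -208, -262
D2: -42, -48, -54
D3: -6, -6
The third differences are constant (-6).
-54 − 6 = -60;  -262 − 60 = -322;  -915 − 322 = -1237
-60 − 6 = -66;  -322 − 66 = -388;  -1237 − 388 = -1625
-66 − 6 = -72;  -388 − 72 = -460;  -1625 − 460 = -2085
-72 − 6 = -78;  -460 − 78 = -538;  -2085 − 538 = -2623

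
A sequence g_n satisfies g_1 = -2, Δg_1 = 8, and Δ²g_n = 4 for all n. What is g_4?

Build the table forward from the leading diagonal:
D2: 4, 4, 4, 4
D1: 8, 12, 16, 20
g: -2, 6, 18, 34

34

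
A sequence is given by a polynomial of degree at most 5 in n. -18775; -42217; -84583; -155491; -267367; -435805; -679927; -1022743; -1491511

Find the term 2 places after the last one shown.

Δ: -23442, -42366, -70908, -111876, -168438, -244122, -342816, -468768
Δ²: -18924, -28542, -40968, -56562, -75684, -98694, -125952
Δ³: -9618, -12426, -15594, -19122, -23010, -27258
Δ⁴: -2808, -3168, -3528, -3888, -4248
Δ⁵: -360, -360, -360, -360
Constant fifth difference = -360, so extend:
-4248 − 360 = -4608;  -27258 − 4608 = -31866;  -125952 − 31866 = -157818;  -468768 − 157818 = -626586;  -1491511 − 626586 = -2118097
-4608 − 360 = -4968;  -31866 − 4968 = -36834;  -157818 − 36834 = -194652;  -626586 − 194652 = -821238;  -2118097 − 821238 = -2939335

-2939335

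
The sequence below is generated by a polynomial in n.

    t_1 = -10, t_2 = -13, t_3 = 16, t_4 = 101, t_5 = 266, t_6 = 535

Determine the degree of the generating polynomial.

3

D1: -3, 29, 85, 165, 269
D2: 32, 56, 80, 104
D3: 24, 24, 24
The third differences are constant, so the polynomial has degree 3.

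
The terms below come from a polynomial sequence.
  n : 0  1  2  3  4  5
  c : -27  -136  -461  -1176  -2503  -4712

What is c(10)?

First differences: -109, -325, -715, -1327, -2209
Second differences: -216, -390, -612, -882
Third differences: -174, -222, -270
Fourth differences: -48, -48
Fourth differences constant at -48.
-270 − 48 = -318;  -882 − 318 = -1200;  -2209 − 1200 = -3409;  -4712 − 3409 = -8121
-318 − 48 = -366;  -1200 − 366 = -1566;  -3409 − 1566 = -4975;  -8121 − 4975 = -13096
-366 − 48 = -414;  -1566 − 414 = -1980;  -4975 − 1980 = -6955;  -13096 − 6955 = -20051
-414 − 48 = -462;  -1980 − 462 = -2442;  -6955 − 2442 = -9397;  -20051 − 9397 = -29448
-462 − 48 = -510;  -2442 − 510 = -2952;  -9397 − 2952 = -12349;  -29448 − 12349 = -41797

-41797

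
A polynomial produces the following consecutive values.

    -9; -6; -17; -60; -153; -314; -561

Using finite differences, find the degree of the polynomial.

Δ: 3, -11, -43, -93, -161, -247
Δ²: -14, -32, -50, -68, -86
Δ³: -18, -18, -18, -18
The third differences are constant, so the polynomial has degree 3.

3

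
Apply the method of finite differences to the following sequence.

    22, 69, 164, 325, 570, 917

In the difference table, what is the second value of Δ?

95

First differences: 47, 95, 161, 245, 347
Second differences: 48, 66, 84, 102
Third differences: 18, 18, 18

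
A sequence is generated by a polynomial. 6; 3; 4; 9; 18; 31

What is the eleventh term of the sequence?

156

First differences: -3, 1, 5, 9, 13
Second differences: 4, 4, 4, 4
The second differences are constant (4).
13 + 4 = 17;  31 + 17 = 48
17 + 4 = 21;  48 + 21 = 69
21 + 4 = 25;  69 + 25 = 94
25 + 4 = 29;  94 + 29 = 123
29 + 4 = 33;  123 + 33 = 156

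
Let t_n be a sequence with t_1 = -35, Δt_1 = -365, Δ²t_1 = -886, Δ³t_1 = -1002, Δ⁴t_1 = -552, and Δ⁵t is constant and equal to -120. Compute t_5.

-11371

Build the table forward from the leading diagonal:
Fifth differences: -120  -120  -120  -120  -120
Fourth differences: -552  -672  -792  -912  -1032
Third differences: -1002  -1554  -2226  -3018  -3930
Second differences: -886  -1888  -3442  -5668  -8686
First differences: -365  -1251  -3139  -6581  -12249
t: -35  -400  -1651  -4790  -11371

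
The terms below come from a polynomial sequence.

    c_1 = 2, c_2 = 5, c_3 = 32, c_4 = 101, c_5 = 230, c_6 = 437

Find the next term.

740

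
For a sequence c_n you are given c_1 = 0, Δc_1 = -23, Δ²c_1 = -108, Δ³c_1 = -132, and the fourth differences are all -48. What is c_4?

Build the table forward from the leading diagonal:
Fourth differences: -48  -48  -48  -48
Third differences: -132  -180  -228  -276
Second differences: -108  -240  -420  -648
First differences: -23  -131  -371  -791
c: 0  -23  -154  -525

-525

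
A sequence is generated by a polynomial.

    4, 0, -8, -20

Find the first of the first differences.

Δ: -4, -8, -12
Δ²: -4, -4

-4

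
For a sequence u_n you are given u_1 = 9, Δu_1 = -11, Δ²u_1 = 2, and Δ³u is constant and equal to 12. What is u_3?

-11

Build the table forward from the leading diagonal:
D3: 12, 12, 12
D2: 2, 14, 26
D1: -11, -9, 5
u: 9, -2, -11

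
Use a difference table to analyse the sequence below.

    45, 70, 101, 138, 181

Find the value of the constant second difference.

D1: 25, 31, 37, 43
D2: 6, 6, 6

6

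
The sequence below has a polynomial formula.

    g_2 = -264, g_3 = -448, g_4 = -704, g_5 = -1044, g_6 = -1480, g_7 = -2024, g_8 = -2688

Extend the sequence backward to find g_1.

-140

-184  -256  -340  -436  -544  -664
-72  -84  -96  -108  -120
-12  -12  -12  -12
The third differences are constant at -12.
Work back: -72 + 12 = -60;  -184 + 60 = -124;  -264 + 124 = -140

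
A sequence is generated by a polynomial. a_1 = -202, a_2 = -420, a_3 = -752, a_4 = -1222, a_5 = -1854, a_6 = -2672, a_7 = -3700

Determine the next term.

-4962

First differences: -218  -332  -470  -632  -818  -1028
Second differences: -114  -138  -162  -186  -210
Third differences: -24  -24  -24  -24
Constant third difference = -24, so extend:
-210 − 24 = -234;  -1028 − 234 = -1262;  -3700 − 1262 = -4962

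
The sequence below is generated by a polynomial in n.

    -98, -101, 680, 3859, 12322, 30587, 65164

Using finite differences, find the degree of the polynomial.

First differences: -3, 781, 3179, 8463, 18265, 34577
Second differences: 784, 2398, 5284, 9802, 16312
Third differences: 1614, 2886, 4518, 6510
Fourth differences: 1272, 1632, 1992
Fifth differences: 360, 360
The fifth differences are constant, so the polynomial has degree 5.

5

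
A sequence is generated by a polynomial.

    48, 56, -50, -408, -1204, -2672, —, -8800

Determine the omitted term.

-5094

Using the first 6 terms:
D1: 8, -106, -358, -796, -1468
D2: -114, -252, -438, -672
D3: -138, -186, -234
D4: -48, -48
Constant fourth difference = -48.
Extend forward: -234 − 48 = -282;  -672 − 282 = -954;  -1468 − 954 = -2422;  -2672 − 2422 = -5094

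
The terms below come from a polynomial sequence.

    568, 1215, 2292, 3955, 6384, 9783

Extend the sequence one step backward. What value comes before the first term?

647, 1077, 1663, 2429, 3399
430, 586, 766, 970
156, 180, 204
24, 24
The fourth differences are constant at 24.
Work back: 156 − 24 = 132;  430 − 132 = 298;  647 − 298 = 349;  568 − 349 = 219

219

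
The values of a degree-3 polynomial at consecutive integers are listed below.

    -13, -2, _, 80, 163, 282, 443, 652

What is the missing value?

27

Using the last 5 terms:
Δ: 83  119  161  209
Δ²: 36  42  48
Δ³: 6  6
Constant third difference = 6.
Extend backward: 36 − 6 = 30;  83 − 30 = 53;  80 − 53 = 27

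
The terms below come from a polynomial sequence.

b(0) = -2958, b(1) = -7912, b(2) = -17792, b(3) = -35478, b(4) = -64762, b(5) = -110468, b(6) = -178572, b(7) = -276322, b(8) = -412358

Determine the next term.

-4954, -9880, -17686, -29284, -45706, -68104, -97750, -136036
-4926, -7806, -11598, -16422, -22398, -29646, -38286
-2880, -3792, -4824, -5976, -7248, -8640
-912, -1032, -1152, -1272, -1392
-120, -120, -120, -120
Constant fifth difference = -120, so extend:
-1392 − 120 = -1512;  -8640 − 1512 = -10152;  -38286 − 10152 = -48438;  -136036 − 48438 = -184474;  -412358 − 184474 = -596832

-596832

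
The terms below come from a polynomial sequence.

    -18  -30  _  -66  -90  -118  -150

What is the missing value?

Using the last 4 terms:
-24  -28  -32
-4  -4
Constant second difference = -4.
Extend backward: -24 + 4 = -20;  -66 + 20 = -46

-46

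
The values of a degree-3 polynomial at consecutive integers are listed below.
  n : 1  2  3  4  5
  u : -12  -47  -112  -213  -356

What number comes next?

Δ: -35, -65, -101, -143
Δ²: -30, -36, -42
Δ³: -6, -6
The third differences are constant (-6).
-42 − 6 = -48;  -143 − 48 = -191;  -356 − 191 = -547

-547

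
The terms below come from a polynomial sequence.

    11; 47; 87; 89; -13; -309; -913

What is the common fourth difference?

D1: 36, 40, 2, -102, -296, -604
D2: 4, -38, -104, -194, -308
D3: -42, -66, -90, -114
D4: -24, -24, -24

-24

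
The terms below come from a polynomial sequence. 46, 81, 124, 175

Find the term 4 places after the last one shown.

459

First differences: 35, 43, 51
Second differences: 8, 8
Second differences constant at 8.
51 + 8 = 59;  175 + 59 = 234
59 + 8 = 67;  234 + 67 = 301
67 + 8 = 75;  301 + 75 = 376
75 + 8 = 83;  376 + 83 = 459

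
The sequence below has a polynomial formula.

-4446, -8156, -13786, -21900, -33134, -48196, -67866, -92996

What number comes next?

First differences: -3710 , -5630 , -8114 , -11234 , -15062 , -19670 , -25130
Second differences: -1920 , -2484 , -3120 , -3828 , -4608 , -5460
Third differences: -564 , -636 , -708 , -780 , -852
Fourth differences: -72 , -72 , -72 , -72
Fourth differences constant at -72.
-852 − 72 = -924;  -5460 − 924 = -6384;  -25130 − 6384 = -31514;  -92996 − 31514 = -124510

-124510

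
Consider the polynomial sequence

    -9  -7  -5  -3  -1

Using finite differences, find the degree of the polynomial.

Δ: 2, 2, 2, 2
The first differences are constant, so the polynomial has degree 1.

1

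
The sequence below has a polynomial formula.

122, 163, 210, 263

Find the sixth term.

Δ: 41, 47, 53
Δ²: 6, 6
Second differences constant at 6.
53 + 6 = 59;  263 + 59 = 322
59 + 6 = 65;  322 + 65 = 387

387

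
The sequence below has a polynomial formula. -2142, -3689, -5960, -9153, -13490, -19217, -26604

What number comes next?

-35945

D1: -1547  -2271  -3193  -4337  -5727  -7387
D2: -724  -922  -1144  -1390  -1660
D3: -198  -222  -246  -270
D4: -24  -24  -24
The fourth differences are constant (-24).
-270 − 24 = -294;  -1660 − 294 = -1954;  -7387 − 1954 = -9341;  -26604 − 9341 = -35945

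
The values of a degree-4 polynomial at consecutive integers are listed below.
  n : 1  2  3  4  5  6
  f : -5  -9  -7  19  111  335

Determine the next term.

781

-4 , 2 , 26 , 92 , 224
6 , 24 , 66 , 132
18 , 42 , 66
24 , 24
Fourth differences constant at 24.
66 + 24 = 90;  132 + 90 = 222;  224 + 222 = 446;  335 + 446 = 781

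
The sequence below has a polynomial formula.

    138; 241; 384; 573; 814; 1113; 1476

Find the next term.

103 , 143 , 189 , 241 , 299 , 363
40 , 46 , 52 , 58 , 64
6 , 6 , 6 , 6
Constant third difference = 6, so extend:
64 + 6 = 70;  363 + 70 = 433;  1476 + 433 = 1909

1909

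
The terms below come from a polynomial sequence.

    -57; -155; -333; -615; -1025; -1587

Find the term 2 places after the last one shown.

-3263

-98  -178  -282  -410  -562
-80  -104  -128  -152
-24  -24  -24
The third differences are constant (-24).
-152 − 24 = -176;  -562 − 176 = -738;  -1587 − 738 = -2325
-176 − 24 = -200;  -738 − 200 = -938;  -2325 − 938 = -3263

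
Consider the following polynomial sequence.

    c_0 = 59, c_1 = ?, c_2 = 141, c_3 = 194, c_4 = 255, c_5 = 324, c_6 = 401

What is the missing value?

96

Using the last 5 terms:
First differences: 53, 61, 69, 77
Second differences: 8, 8, 8
Constant second difference = 8.
Extend backward: 53 − 8 = 45;  141 − 45 = 96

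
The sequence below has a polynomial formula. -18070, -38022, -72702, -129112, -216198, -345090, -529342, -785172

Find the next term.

-1131702

First differences: -19952  -34680  -56410  -87086  -128892  -184252  -255830
Second differences: -14728  -21730  -30676  -41806  -55360  -71578
Third differences: -7002  -8946  -11130  -13554  -16218
Fourth differences: -1944  -2184  -2424  -2664
Fifth differences: -240  -240  -240
Fifth differences constant at -240.
-2664 − 240 = -2904;  -16218 − 2904 = -19122;  -71578 − 19122 = -90700;  -255830 − 90700 = -346530;  -785172 − 346530 = -1131702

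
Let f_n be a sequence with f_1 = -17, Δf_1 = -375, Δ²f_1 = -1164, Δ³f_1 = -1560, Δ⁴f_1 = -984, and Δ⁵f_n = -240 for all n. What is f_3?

Build the table forward from the leading diagonal:
D5: -240  -240  -240
D4: -984  -1224  -1464
D3: -1560  -2544  -3768
D2: -1164  -2724  -5268
D1: -375  -1539  -4263
f: -17  -392  -1931

-1931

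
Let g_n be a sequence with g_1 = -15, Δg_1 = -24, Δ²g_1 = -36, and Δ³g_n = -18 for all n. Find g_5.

Build the table forward from the leading diagonal:
Δ³: -18  -18  -18  -18  -18
Δ²: -36  -54  -72  -90  -108
Δ: -24  -60  -114  -186  -276
g: -15  -39  -99  -213  -399

-399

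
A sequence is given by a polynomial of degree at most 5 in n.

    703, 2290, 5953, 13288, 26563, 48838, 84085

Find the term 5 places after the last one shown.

672880

First differences: 1587, 3663, 7335, 13275, 22275, 35247
Second differences: 2076, 3672, 5940, 9000, 12972
Third differences: 1596, 2268, 3060, 3972
Fourth differences: 672, 792, 912
Fifth differences: 120, 120
Fifth differences constant at 120.
912 + 120 = 1032;  3972 + 1032 = 5004;  12972 + 5004 = 17976;  35247 + 17976 = 53223;  84085 + 53223 = 137308
1032 + 120 = 1152;  5004 + 1152 = 6156;  17976 + 6156 = 24132;  53223 + 24132 = 77355;  137308 + 77355 = 214663
1152 + 120 = 1272;  6156 + 1272 = 7428;  24132 + 7428 = 31560;  77355 + 31560 = 108915;  214663 + 108915 = 323578
1272 + 120 = 1392;  7428 + 1392 = 8820;  31560 + 8820 = 40380;  108915 + 40380 = 149295;  323578 + 149295 = 472873
1392 + 120 = 1512;  8820 + 1512 = 10332;  40380 + 10332 = 50712;  149295 + 50712 = 200007;  472873 + 200007 = 672880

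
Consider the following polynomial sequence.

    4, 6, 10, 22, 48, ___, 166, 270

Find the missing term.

Using the first 5 terms:
2  4  12  26
2  8  14
6  6
Constant third difference = 6.
Extend forward: 14 + 6 = 20;  26 + 20 = 46;  48 + 46 = 94

94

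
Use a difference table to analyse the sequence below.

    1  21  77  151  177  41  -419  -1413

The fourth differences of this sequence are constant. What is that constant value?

-48

Δ: 20, 56, 74, 26, -136, -460, -994
Δ²: 36, 18, -48, -162, -324, -534
Δ³: -18, -66, -114, -162, -210
Δ⁴: -48, -48, -48, -48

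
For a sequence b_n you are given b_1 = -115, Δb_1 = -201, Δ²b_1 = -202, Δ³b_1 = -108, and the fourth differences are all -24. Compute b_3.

Build the table forward from the leading diagonal:
Δ⁴: -24, -24, -24
Δ³: -108, -132, -156
Δ²: -202, -310, -442
Δ: -201, -403, -713
b: -115, -316, -719

-719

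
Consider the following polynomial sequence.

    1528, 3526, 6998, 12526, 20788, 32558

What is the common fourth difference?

96

Δ: 1998, 3472, 5528, 8262, 11770
Δ²: 1474, 2056, 2734, 3508
Δ³: 582, 678, 774
Δ⁴: 96, 96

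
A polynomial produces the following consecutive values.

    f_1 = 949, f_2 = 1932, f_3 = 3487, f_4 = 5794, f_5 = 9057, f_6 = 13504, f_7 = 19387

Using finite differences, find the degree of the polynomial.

4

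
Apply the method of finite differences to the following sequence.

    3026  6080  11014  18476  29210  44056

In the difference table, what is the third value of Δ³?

Δ: 3054, 4934, 7462, 10734, 14846
Δ²: 1880, 2528, 3272, 4112
Δ³: 648, 744, 840
Δ⁴: 96, 96

840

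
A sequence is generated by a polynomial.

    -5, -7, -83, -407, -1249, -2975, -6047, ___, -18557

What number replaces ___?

-11023

Using the first 7 terms:
D1: -2, -76, -324, -842, -1726, -3072
D2: -74, -248, -518, -884, -1346
D3: -174, -270, -366, -462
D4: -96, -96, -96
Constant fourth difference = -96.
Extend forward: -462 − 96 = -558;  -1346 − 558 = -1904;  -3072 − 1904 = -4976;  -6047 − 4976 = -11023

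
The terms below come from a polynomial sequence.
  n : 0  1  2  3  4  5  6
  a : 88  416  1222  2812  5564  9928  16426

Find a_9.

55024

D1: 328 , 806 , 1590 , 2752 , 4364 , 6498
D2: 478 , 784 , 1162 , 1612 , 2134
D3: 306 , 378 , 450 , 522
D4: 72 , 72 , 72
Fourth differences constant at 72.
522 + 72 = 594;  2134 + 594 = 2728;  6498 + 2728 = 9226;  16426 + 9226 = 25652
594 + 72 = 666;  2728 + 666 = 3394;  9226 + 3394 = 12620;  25652 + 12620 = 38272
666 + 72 = 738;  3394 + 738 = 4132;  12620 + 4132 = 16752;  38272 + 16752 = 55024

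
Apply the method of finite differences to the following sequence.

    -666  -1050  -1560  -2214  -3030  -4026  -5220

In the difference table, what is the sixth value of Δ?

First differences: -384, -510, -654, -816, -996, -1194
Second differences: -126, -144, -162, -180, -198
Third differences: -18, -18, -18, -18

-1194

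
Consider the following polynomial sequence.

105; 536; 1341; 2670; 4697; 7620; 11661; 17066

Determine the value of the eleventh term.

44285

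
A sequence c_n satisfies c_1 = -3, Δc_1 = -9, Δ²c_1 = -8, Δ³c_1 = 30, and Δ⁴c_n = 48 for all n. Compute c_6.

412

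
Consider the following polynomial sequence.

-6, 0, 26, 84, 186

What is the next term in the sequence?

344

6  26  58  102
20  32  44
12  12
The third differences are constant (12).
44 + 12 = 56;  102 + 56 = 158;  186 + 158 = 344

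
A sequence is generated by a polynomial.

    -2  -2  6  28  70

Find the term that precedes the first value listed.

Δ: 0, 8, 22, 42
Δ²: 8, 14, 20
Δ³: 6, 6
The third differences are constant at 6.
Work back: 8 − 6 = 2;  0 − 2 = -2;  -2 + 2 = 0

0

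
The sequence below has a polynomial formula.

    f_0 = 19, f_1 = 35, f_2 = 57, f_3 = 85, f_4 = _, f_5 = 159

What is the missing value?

119

Using the first 4 terms:
First differences: 16  22  28
Second differences: 6  6
Constant second difference = 6.
Extend forward: 28 + 6 = 34;  85 + 34 = 119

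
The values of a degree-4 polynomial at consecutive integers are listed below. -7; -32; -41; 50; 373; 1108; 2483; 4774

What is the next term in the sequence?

8305

Δ: -25 , -9 , 91 , 323 , 735 , 1375 , 2291
Δ²: 16 , 100 , 232 , 412 , 640 , 916
Δ³: 84 , 132 , 180 , 228 , 276
Δ⁴: 48 , 48 , 48 , 48
Constant fourth difference = 48, so extend:
276 + 48 = 324;  916 + 324 = 1240;  2291 + 1240 = 3531;  4774 + 3531 = 8305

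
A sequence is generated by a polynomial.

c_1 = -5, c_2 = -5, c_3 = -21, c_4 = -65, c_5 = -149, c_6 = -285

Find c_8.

-761

0, -16, -44, -84, -136
-16, -28, -40, -52
-12, -12, -12
The third differences are constant (-12).
-52 − 12 = -64;  -136 − 64 = -200;  -285 − 200 = -485
-64 − 12 = -76;  -200 − 76 = -276;  -485 − 276 = -761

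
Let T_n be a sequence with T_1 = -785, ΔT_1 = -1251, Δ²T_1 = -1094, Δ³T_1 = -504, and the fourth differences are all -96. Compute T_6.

-23500

Build the table forward from the leading diagonal:
D4: -96, -96, -96, -96, -96, -96
D3: -504, -600, -696, -792, -888, -984
D2: -1094, -1598, -2198, -2894, -3686, -4574
D1: -1251, -2345, -3943, -6141, -9035, -12721
T: -785, -2036, -4381, -8324, -14465, -23500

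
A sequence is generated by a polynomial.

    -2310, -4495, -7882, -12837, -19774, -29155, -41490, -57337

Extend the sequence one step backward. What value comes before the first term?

-1009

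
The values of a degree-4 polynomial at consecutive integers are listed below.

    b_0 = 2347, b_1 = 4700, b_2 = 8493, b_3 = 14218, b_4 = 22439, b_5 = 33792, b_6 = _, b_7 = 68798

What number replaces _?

48985

Using the first 6 terms:
2353, 3793, 5725, 8221, 11353
1440, 1932, 2496, 3132
492, 564, 636
72, 72
Constant fourth difference = 72.
Extend forward: 636 + 72 = 708;  3132 + 708 = 3840;  11353 + 3840 = 15193;  33792 + 15193 = 48985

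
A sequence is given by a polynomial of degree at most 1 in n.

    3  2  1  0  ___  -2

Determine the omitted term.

-1

Using the first 4 terms:
-1, -1, -1
Constant first difference = -1.
Extend forward: 0 − 1 = -1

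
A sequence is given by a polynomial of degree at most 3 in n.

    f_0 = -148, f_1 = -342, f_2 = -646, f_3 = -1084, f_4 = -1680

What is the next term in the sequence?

-2458

D1: -194, -304, -438, -596
D2: -110, -134, -158
D3: -24, -24
Constant third difference = -24, so extend:
-158 − 24 = -182;  -596 − 182 = -778;  -1680 − 778 = -2458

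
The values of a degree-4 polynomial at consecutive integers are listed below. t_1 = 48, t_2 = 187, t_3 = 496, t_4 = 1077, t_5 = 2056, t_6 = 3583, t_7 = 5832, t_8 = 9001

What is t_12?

D1: 139  309  581  979  1527  2249  3169
D2: 170  272  398  548  722  920
D3: 102  126  150  174  198
D4: 24  24  24  24
Fourth differences constant at 24.
198 + 24 = 222;  920 + 222 = 1142;  3169 + 1142 = 4311;  9001 + 4311 = 13312
222 + 24 = 246;  1142 + 246 = 1388;  4311 + 1388 = 5699;  13312 + 5699 = 19011
246 + 24 = 270;  1388 + 270 = 1658;  5699 + 1658 = 7357;  19011 + 7357 = 26368
270 + 24 = 294;  1658 + 294 = 1952;  7357 + 1952 = 9309;  26368 + 9309 = 35677

35677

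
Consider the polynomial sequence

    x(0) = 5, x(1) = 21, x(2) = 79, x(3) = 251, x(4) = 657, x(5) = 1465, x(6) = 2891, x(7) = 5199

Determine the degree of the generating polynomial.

4

16, 58, 172, 406, 808, 1426, 2308
42, 114, 234, 402, 618, 882
72, 120, 168, 216, 264
48, 48, 48, 48
The fourth differences are constant, so the polynomial has degree 4.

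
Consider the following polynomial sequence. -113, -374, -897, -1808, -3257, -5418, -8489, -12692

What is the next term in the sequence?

-261 , -523 , -911 , -1449 , -2161 , -3071 , -4203
-262 , -388 , -538 , -712 , -910 , -1132
-126 , -150 , -174 , -198 , -222
-24 , -24 , -24 , -24
Constant fourth difference = -24, so extend:
-222 − 24 = -246;  -1132 − 246 = -1378;  -4203 − 1378 = -5581;  -12692 − 5581 = -18273

-18273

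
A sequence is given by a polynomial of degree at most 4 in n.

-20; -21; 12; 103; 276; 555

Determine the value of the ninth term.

2268

First differences: -1  33  91  173  279
Second differences: 34  58  82  106
Third differences: 24  24  24
Third differences constant at 24.
106 + 24 = 130;  279 + 130 = 409;  555 + 409 = 964
130 + 24 = 154;  409 + 154 = 563;  964 + 563 = 1527
154 + 24 = 178;  563 + 178 = 741;  1527 + 741 = 2268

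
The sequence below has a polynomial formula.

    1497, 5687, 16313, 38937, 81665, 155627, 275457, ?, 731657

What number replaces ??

459773

Using the first 7 terms:
First differences: 4190  10626  22624  42728  73962  119830
Second differences: 6436  11998  20104  31234  45868
Third differences: 5562  8106  11130  14634
Fourth differences: 2544  3024  3504
Fifth differences: 480  480
Constant fifth difference = 480.
Extend forward: 3504 + 480 = 3984;  14634 + 3984 = 18618;  45868 + 18618 = 64486;  119830 + 64486 = 184316;  275457 + 184316 = 459773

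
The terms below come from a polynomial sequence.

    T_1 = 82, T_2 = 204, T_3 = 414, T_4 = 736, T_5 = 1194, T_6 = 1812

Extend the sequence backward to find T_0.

First differences: 122  210  322  458  618
Second differences: 88  112  136  160
Third differences: 24  24  24
The third differences are constant at 24.
Work back: 88 − 24 = 64;  122 − 64 = 58;  82 − 58 = 24

24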